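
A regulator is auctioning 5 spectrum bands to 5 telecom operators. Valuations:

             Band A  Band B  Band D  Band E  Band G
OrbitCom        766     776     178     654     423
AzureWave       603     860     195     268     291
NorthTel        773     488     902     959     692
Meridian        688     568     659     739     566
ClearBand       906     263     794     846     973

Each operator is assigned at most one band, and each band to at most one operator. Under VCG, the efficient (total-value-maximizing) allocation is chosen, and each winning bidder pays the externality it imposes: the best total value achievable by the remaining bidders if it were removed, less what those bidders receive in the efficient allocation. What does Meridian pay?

Meridian pays $57M.

Efficient allocation: OrbitCom→Band A ($766M), AzureWave→Band B ($860M), NorthTel→Band D ($902M), Meridian→Band E ($739M), ClearBand→Band G ($973M); total welfare W = $4240M.
Meridian receives Band E at value $739M, so the others get W − 739 = $3501M.
Without Meridian: best allocation of the remaining 4 bidders over all 5 bands is OrbitCom→Band A ($766M), AzureWave→Band B ($860M), NorthTel→Band E ($959M), ClearBand→Band G ($973M), total $3558M.
VCG payment = (others' best without Meridian) − (others' welfare with Meridian) = 3558 − 3501 = $57M.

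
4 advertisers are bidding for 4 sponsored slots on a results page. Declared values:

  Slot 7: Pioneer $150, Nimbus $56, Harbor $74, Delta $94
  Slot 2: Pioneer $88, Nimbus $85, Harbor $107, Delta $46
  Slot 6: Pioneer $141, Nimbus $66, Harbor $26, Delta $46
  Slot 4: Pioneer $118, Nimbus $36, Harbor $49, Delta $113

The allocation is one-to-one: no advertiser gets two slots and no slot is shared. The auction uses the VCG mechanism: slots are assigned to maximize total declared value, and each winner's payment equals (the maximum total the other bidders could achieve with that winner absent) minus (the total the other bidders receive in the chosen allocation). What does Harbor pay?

Harbor pays $19.

Efficient allocation: Pioneer→Slot 7 ($150), Nimbus→Slot 6 ($66), Harbor→Slot 2 ($107), Delta→Slot 4 ($113); total welfare W = $436.
Harbor receives Slot 2 at value $107, so the others get W − 107 = $329.
Without Harbor: best allocation of the remaining 3 bidders over all 4 slots is Pioneer→Slot 7 ($150), Nimbus→Slot 2 ($85), Delta→Slot 4 ($113), total $348.
VCG payment = (others' best without Harbor) − (others' welfare with Harbor) = 348 − 329 = $19.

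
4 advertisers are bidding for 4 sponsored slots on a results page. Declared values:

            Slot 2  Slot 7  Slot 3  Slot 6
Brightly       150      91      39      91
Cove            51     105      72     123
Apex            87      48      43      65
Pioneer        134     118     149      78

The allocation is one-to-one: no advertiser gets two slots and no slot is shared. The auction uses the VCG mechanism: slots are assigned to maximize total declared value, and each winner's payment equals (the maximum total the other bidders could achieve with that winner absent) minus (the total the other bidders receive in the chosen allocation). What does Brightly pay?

Brightly pays $39.

Efficient allocation: Brightly→Slot 2 ($150), Cove→Slot 6 ($123), Apex→Slot 7 ($48), Pioneer→Slot 3 ($149); total welfare W = $470.
Brightly receives Slot 2 at value $150, so the others get W − 150 = $320.
Without Brightly: best allocation of the remaining 3 bidders over all 4 slots is Cove→Slot 6 ($123), Apex→Slot 2 ($87), Pioneer→Slot 3 ($149), total $359.
VCG payment = (others' best without Brightly) − (others' welfare with Brightly) = 359 − 320 = $39.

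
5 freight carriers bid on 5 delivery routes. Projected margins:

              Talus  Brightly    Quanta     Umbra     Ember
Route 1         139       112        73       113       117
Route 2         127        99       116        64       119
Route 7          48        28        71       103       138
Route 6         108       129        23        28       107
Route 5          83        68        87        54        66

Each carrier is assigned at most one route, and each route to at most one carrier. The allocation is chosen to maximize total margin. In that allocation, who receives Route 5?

Optimal: Talus→Route 2 ($127k), Brightly→Route 6 ($129k), Quanta→Route 5 ($87k), Umbra→Route 1 ($113k), Ember→Route 7 ($138k) — total 127+129+87+113+138 = $594k.
Row-greedy (each carrier in turn takes its best remaining route) gives $553k, worse by 41.
Next-best assignment: Talus→Route 5, Brightly→Route 6, Quanta→Route 2, Umbra→Route 1, Ember→Route 7 = $579k.
Swapping Umbra↔Quanta (Umbra→Route 5 $54k, Quanta→Route 1 $73k) loses 73.
Quanta's own top route is Route 2 ($116k), but forcing Quanta→Route 2 and reassigning the rest optimally gives only $579k — worse by 15.

Quanta receives Route 5.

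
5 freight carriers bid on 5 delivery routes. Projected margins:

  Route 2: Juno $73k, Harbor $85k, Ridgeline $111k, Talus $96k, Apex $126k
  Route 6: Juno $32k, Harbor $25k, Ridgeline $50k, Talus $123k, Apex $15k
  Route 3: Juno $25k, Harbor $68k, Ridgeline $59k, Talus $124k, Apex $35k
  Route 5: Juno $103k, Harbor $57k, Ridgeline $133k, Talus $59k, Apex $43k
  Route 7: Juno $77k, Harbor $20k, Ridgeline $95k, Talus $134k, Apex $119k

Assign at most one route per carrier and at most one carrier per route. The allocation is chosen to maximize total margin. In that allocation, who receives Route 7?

Juno receives Route 7.

This is the linear assignment problem.
Optimal: Juno→Route 7 ($77k), Harbor→Route 3 ($68k), Ridgeline→Route 5 ($133k), Talus→Route 6 ($123k), Apex→Route 2 ($126k) — total 77+68+133+123+126 = $527k.
Max-entry greedy (repeatedly take the single best remaining cell) gives $493k, worse by 34.
Next-best assignment: Juno→Route 5, Harbor→Route 3, Ridgeline→Route 2, Talus→Route 6, Apex→Route 7 = $524k.
No other one-to-one assignment exceeds $527k.
Juno's own top route is Route 5 ($103k), but forcing Juno→Route 5 and reassigning the rest optimally gives only $524k — worse by 3.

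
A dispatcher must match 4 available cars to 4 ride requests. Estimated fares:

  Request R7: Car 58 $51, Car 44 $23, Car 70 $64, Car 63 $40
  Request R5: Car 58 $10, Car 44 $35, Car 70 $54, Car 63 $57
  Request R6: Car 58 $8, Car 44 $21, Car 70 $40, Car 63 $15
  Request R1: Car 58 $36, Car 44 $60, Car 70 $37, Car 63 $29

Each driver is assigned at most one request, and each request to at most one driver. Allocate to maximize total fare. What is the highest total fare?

This is a one-to-one assignment (maximum-weight bipartite matching).
Optimal: Car 58→Request R7 ($51), Car 44→Request R1 ($60), Car 70→Request R6 ($40), Car 63→Request R5 ($57) — total 51+60+40+57 = $208.
Checked against all permutations: $208 is optimal.

Maximum total: $208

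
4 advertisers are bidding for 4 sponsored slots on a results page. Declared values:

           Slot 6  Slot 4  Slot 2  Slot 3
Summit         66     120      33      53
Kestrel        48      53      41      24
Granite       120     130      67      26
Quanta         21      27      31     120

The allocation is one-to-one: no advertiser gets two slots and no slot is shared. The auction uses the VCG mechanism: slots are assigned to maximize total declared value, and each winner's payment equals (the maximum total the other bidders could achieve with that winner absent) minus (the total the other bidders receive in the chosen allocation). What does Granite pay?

Efficient allocation: Summit→Slot 4 ($120), Kestrel→Slot 2 ($41), Granite→Slot 6 ($120), Quanta→Slot 3 ($120); total welfare W = $401.
Granite receives Slot 6 at value $120, so the others get W − 120 = $281.
Without Granite: best allocation of the remaining 3 bidders over all 4 slots is Summit→Slot 4 ($120), Kestrel→Slot 6 ($48), Quanta→Slot 3 ($120), total $288.
VCG payment = (others' best without Granite) − (others' welfare with Granite) = 288 − 281 = $7.

Granite pays $7.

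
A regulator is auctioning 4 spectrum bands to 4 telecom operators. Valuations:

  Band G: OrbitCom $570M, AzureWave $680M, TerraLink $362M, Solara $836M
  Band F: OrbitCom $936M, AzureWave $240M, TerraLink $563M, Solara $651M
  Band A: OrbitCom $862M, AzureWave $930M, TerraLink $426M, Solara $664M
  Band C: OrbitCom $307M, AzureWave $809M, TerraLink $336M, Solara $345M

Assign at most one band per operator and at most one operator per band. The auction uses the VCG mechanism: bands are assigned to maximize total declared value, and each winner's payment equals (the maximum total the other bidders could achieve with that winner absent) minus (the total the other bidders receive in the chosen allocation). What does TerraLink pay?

Efficient allocation: OrbitCom→Band A ($862M), AzureWave→Band C ($809M), TerraLink→Band F ($563M), Solara→Band G ($836M); total welfare W = $3070M.
TerraLink receives Band F at value $563M, so the others get W − 563 = $2507M.
Without TerraLink: best allocation of the remaining 3 bidders over all 4 bands is OrbitCom→Band F ($936M), AzureWave→Band A ($930M), Solara→Band G ($836M), total $2702M.
VCG payment = (others' best without TerraLink) − (others' welfare with TerraLink) = 2702 − 2507 = $195M.

TerraLink pays $195M.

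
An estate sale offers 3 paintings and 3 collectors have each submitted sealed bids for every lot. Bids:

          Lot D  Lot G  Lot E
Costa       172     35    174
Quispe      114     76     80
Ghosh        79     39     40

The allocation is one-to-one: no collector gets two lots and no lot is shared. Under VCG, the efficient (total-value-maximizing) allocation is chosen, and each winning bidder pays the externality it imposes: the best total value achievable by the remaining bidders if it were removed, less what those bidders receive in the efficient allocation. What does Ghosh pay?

Ghosh pays $38.

Efficient allocation: Costa→Lot E ($174), Quispe→Lot G ($76), Ghosh→Lot D ($79); total welfare W = $329.
Ghosh receives Lot D at value $79, so the others get W − 79 = $250.
Without Ghosh: best allocation of the remaining 2 bidders over all 3 lots is Costa→Lot E ($174), Quispe→Lot D ($114), total $288.
VCG payment = (others' best without Ghosh) − (others' welfare with Ghosh) = 288 − 250 = $38.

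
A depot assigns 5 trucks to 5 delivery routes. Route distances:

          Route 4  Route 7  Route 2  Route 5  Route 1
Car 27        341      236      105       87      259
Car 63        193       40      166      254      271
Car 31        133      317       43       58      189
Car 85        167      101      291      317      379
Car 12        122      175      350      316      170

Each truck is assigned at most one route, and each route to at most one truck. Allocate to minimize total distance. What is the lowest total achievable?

Optimal: Car 27→Route 5 (87 km), Car 63→Route 7 (40 km), Car 31→Route 2 (43 km), Car 85→Route 4 (167 km), Car 12→Route 1 (170 km) — total 87+40+43+167+170 = 507 km.
Next-best assignment: Car 27→Route 2, Car 63→Route 7, Car 31→Route 5, Car 85→Route 4, Car 12→Route 1 = 540 km.

Min total: 507 km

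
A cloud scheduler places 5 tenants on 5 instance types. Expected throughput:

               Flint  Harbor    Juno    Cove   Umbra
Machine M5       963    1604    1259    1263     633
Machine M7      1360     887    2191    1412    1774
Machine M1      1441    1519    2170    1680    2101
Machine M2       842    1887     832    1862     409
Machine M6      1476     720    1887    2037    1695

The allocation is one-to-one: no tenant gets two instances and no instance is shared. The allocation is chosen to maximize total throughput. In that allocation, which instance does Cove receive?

This is a one-to-one assignment (maximum-weight bipartite matching).
Optimal: Flint→Machine M6 (1476 ops/s), Harbor→Machine M5 (1604 ops/s), Juno→Machine M7 (2191 ops/s), Cove→Machine M2 (1862 ops/s), Umbra→Machine M1 (2101 ops/s) — total 1476+1604+2191+1862+2101 = 9234 ops/s.
Row-greedy (each tenant in turn takes its best remaining instance) gives 7867 ops/s, worse by 1367.
Cove's own top instance is Machine M6 (2037 ops/s), but forcing Cove→Machine M6 and reassigning the rest optimally gives only 9179 ops/s — worse by 55.

Cove receives Machine M2.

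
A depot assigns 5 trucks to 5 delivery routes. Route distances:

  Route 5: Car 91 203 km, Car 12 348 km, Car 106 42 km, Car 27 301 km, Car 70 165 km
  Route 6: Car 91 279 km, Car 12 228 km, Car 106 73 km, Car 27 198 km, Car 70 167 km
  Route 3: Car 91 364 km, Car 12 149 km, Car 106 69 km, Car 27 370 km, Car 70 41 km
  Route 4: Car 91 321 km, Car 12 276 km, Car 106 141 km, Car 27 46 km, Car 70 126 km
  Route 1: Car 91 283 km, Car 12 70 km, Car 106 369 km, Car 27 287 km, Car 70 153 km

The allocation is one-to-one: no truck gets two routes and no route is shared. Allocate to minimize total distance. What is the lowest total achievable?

Min total: 433 km

Optimal: Car 91→Route 5 (203 km), Car 12→Route 1 (70 km), Car 106→Route 6 (73 km), Car 27→Route 4 (46 km), Car 70→Route 3 (41 km) — total 203+70+73+46+41 = 433 km.
Row-greedy (each truck in turn takes its cheapest remaining route) gives 555 km, worse by 122.
Next-best assignment: Car 91→Route 6, Car 12→Route 1, Car 106→Route 5, Car 27→Route 4, Car 70→Route 3 = 478 km.
Swapping Car 91↔Car 106 (Car 91→Route 6 279 km, Car 106→Route 5 42 km) adds 45.
Checked against all permutations: 433 km is optimal.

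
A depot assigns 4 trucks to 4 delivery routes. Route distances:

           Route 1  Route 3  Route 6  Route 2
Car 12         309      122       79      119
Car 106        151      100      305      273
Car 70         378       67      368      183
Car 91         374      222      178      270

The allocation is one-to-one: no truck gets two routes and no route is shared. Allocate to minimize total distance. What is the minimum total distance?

Min total: 515 km

This is a one-to-one assignment (minimum-cost bipartite matching).
Optimal: Car 12→Route 2 (119 km), Car 106→Route 1 (151 km), Car 70→Route 3 (67 km), Car 91→Route 6 (178 km) — total 119+151+67+178 = 515 km.
Column-greedy (each route in turn goes to its cheapest remaining truck) gives 567 km, worse by 52.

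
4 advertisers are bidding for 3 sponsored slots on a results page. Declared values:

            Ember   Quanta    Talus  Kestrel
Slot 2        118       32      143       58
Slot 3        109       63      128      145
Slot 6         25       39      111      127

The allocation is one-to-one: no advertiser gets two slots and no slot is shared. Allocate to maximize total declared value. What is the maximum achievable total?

Maximum total: $379

This is the linear assignment problem.
Optimal: Talus→Slot 2 ($143), Ember→Slot 3 ($109), Kestrel→Slot 6 ($127) — total 143+109+127 = $379.
Row-greedy (each advertiser in turn takes its best remaining slot) gives $292, worse by 87.
Next-best assignment: Ember→Slot 2, Kestrel→Slot 3, Talus→Slot 6 = $374.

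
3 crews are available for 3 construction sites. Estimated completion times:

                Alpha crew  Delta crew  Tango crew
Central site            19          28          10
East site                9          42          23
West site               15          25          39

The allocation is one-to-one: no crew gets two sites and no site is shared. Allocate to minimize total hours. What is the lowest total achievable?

Min total: 44 hours

Optimal: Alpha crew→East site (9 hours), Delta crew→West site (25 hours), Tango crew→Central site (10 hours) — total 9+25+10 = 44 hours.
Swapping Delta crew↔Alpha crew (Delta crew→East site 42 hours, Alpha crew→West site 15 hours) adds 23.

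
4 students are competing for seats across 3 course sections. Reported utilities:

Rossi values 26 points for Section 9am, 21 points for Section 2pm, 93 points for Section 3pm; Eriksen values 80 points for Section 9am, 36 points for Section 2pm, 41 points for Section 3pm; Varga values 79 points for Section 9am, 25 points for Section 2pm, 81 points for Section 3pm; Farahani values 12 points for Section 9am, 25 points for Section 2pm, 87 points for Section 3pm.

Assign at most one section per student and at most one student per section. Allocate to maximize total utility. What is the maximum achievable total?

This is the linear assignment problem.
Optimal: Varga→Section 9am (79 points), Eriksen→Section 2pm (36 points), Rossi→Section 3pm (93 points) — total 79+36+93 = 208 points.
Max-entry greedy (repeatedly take the single best remaining cell) gives 198 points, worse by 10.
Next-best assignment: Varga→Section 9am, Eriksen→Section 2pm, Farahani→Section 3pm = 202 points.
Swapping Rossi↔Eriksen (Rossi→Section 2pm 21 points, Eriksen→Section 3pm 41 points) loses 67.

Maximum total: 208 points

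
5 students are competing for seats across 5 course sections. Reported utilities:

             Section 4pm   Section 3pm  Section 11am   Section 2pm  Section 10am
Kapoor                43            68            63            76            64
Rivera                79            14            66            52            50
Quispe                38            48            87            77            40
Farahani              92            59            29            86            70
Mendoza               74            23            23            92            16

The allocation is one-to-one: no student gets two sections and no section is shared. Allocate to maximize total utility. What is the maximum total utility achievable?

Maximum total: 396 points

This is a one-to-one assignment (maximum-weight bipartite matching).
Optimal: Kapoor→Section 3pm (68 points), Rivera→Section 4pm (79 points), Quispe→Section 11am (87 points), Farahani→Section 10am (70 points), Mendoza→Section 2pm (92 points) — total 68+79+87+70+92 = 396 points.
Max-entry greedy (repeatedly take the single best remaining cell) gives 389 points, worse by 7.
Next-best assignment: Kapoor→Section 3pm, Rivera→Section 10am, Quispe→Section 11am, Farahani→Section 4pm, Mendoza→Section 2pm = 389 points.
Swapping Rivera↔Farahani (Rivera→Section 10am 50 points, Farahani→Section 4pm 92 points) loses 7.
Checked against all permutations: 396 points is optimal.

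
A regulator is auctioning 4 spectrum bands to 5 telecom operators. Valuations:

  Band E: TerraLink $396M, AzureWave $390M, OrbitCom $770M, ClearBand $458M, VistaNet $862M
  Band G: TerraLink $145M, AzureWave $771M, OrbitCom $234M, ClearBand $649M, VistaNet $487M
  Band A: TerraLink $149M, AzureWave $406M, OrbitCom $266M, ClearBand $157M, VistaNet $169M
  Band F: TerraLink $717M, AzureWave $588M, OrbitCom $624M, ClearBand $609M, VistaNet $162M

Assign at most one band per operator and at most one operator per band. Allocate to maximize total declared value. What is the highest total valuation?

Treat this as an assignment problem: match each operator to one band.
Optimal: VistaNet→Band E ($862M), ClearBand→Band G ($649M), AzureWave→Band A ($406M), TerraLink→Band F ($717M) — total 862+649+406+717 = $2634M.
Row-greedy (each operator in turn takes its best remaining band) gives $2415M, worse by 219.

Maximum total: $2634M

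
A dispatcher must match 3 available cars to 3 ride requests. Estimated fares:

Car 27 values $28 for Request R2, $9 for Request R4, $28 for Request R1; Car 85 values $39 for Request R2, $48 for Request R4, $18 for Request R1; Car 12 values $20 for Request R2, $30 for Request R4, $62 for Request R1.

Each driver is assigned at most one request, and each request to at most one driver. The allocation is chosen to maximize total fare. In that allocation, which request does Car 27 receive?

Car 27 receives Request R2.

Optimal: Car 27→Request R2 ($28), Car 85→Request R4 ($48), Car 12→Request R1 ($62) — total 28+48+62 = $138.
Column-greedy (each request in turn goes to its best remaining driver) gives $97, worse by 41.
Every other assignment is strictly worse.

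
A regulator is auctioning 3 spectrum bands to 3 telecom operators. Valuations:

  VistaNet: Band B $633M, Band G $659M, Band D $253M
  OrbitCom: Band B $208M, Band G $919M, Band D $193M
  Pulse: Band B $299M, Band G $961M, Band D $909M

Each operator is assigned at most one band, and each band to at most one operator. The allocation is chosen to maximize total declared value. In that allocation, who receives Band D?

Optimal: VistaNet→Band B ($633M), OrbitCom→Band G ($919M), Pulse→Band D ($909M) — total 633+919+909 = $2461M.
Max-entry greedy (repeatedly take the single best remaining cell) gives $1787M, worse by 674.
Next-best assignment: VistaNet→Band B, OrbitCom→Band D, Pulse→Band G = $1787M.
Swapping VistaNet↔OrbitCom (VistaNet→Band G $659M, OrbitCom→Band B $208M) loses 685.
Pulse's own top band is Band G ($961M), but forcing Pulse→Band G and reassigning the rest optimally gives only $1787M — worse by 674.

Pulse receives Band D.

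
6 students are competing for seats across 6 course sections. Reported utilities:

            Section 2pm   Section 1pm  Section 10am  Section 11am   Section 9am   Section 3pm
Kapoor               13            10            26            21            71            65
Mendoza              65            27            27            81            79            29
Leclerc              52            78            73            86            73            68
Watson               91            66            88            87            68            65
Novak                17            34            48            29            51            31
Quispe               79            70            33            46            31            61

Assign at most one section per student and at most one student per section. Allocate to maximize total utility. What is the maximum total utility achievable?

Maximum total: 442 points

Optimal: Kapoor→Section 3pm (65 points), Mendoza→Section 11am (81 points), Leclerc→Section 1pm (78 points), Watson→Section 10am (88 points), Novak→Section 9am (51 points), Quispe→Section 2pm (79 points) — total 65+81+78+88+51+79 = 442 points.
Column-greedy (each section in turn goes to its best remaining student) gives 430 points, worse by 12.
Next-best assignment: Kapoor→Section 3pm, Mendoza→Section 9am, Leclerc→Section 11am, Watson→Section 2pm, Novak→Section 10am, Quispe→Section 1pm = 439 points.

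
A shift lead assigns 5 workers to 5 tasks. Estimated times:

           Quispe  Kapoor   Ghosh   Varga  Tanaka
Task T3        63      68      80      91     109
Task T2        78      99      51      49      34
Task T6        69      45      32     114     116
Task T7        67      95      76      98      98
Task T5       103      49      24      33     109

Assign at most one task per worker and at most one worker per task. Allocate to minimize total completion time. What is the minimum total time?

Min total: 234 min

Optimal: Quispe→Task T7 (67 min), Kapoor→Task T3 (68 min), Ghosh→Task T6 (32 min), Varga→Task T5 (33 min), Tanaka→Task T2 (34 min) — total 67+68+32+33+34 = 234 min.
Row-greedy (each worker in turn takes its cheapest remaining task) gives 279 min, worse by 45.
Every other assignment is strictly worse.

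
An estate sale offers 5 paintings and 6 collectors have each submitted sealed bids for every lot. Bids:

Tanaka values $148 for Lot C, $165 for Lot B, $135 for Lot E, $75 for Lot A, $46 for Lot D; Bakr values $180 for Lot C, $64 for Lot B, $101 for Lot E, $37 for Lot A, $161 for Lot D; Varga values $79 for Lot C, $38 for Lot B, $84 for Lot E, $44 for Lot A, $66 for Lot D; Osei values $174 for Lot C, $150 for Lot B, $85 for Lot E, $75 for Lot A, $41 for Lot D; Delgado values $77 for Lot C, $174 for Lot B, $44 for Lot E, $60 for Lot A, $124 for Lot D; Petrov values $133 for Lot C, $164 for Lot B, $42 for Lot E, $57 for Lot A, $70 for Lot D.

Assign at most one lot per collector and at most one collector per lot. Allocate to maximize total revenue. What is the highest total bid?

Maximum total: $701

This is the linear assignment problem.
Optimal: Osei→Lot C ($174), Delgado→Lot B ($174), Tanaka→Lot E ($135), Petrov→Lot A ($57), Bakr→Lot D ($161) — total 174+174+135+57+161 = $701.
Column-greedy (each lot in turn goes to its best remaining collector) gives $634, worse by 67.
Checked against all permutations: $701 is optimal.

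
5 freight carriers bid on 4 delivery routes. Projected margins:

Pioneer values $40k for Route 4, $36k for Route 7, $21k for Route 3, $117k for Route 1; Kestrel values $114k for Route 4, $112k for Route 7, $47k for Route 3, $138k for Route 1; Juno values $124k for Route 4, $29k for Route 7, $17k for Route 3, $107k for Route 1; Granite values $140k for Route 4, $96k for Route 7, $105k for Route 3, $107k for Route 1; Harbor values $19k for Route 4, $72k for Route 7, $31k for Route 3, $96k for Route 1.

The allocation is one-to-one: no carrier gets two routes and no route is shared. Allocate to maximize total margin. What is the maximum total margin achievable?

This is a one-to-one assignment (maximum-weight bipartite matching).
Optimal: Juno→Route 4 ($124k), Kestrel→Route 7 ($112k), Granite→Route 3 ($105k), Pioneer→Route 1 ($117k) — total 124+112+105+117 = $458k.
Row-greedy (each carrier in turn takes its best remaining route) gives $365k, worse by 93.
Swapping Pioneer↔Juno (Pioneer→Route 4 $40k, Juno→Route 1 $107k) loses 94.
Checked against all permutations: $458k is optimal.

Maximum total: $458k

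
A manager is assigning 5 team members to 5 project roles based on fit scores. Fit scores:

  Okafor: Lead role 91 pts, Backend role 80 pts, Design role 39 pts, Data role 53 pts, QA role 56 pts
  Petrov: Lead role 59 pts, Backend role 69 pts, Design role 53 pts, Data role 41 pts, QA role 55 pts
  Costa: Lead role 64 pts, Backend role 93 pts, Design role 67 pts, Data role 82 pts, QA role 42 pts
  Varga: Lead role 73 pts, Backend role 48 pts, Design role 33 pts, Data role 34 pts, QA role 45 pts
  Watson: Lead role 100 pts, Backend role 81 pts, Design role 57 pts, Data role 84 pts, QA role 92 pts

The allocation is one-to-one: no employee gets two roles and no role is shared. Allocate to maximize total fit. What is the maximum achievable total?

Optimal: Okafor→Backend role (80 pts), Petrov→Design role (53 pts), Costa→Data role (82 pts), Varga→Lead role (73 pts), Watson→QA role (92 pts) — total 80+53+82+73+92 = 380 pts.

Max total: 380 pts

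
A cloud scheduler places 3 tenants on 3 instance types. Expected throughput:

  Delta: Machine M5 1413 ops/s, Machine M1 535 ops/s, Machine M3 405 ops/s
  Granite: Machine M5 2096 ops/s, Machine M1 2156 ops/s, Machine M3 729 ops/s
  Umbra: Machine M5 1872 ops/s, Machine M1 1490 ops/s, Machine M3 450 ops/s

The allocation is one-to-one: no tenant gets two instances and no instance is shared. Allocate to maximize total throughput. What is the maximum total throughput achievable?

This is the linear assignment problem.
Optimal: Delta→Machine M3 (405 ops/s), Granite→Machine M1 (2156 ops/s), Umbra→Machine M5 (1872 ops/s) — total 405+2156+1872 = 4433 ops/s.
Row-greedy (each tenant in turn takes its best remaining instance) gives 4019 ops/s, worse by 414.
Next-best assignment: Delta→Machine M5, Granite→Machine M1, Umbra→Machine M3 = 4019 ops/s.

Maximum total: 4433 ops/s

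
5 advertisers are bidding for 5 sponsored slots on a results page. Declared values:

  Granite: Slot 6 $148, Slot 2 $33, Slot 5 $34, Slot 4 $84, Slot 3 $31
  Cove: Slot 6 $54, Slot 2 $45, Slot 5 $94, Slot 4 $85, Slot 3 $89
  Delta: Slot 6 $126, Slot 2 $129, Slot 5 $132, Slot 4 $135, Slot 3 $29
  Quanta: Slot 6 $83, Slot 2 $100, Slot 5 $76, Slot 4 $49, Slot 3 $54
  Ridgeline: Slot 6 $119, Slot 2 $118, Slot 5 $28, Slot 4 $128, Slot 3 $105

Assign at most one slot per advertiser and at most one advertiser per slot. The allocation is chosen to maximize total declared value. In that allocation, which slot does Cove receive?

Cove receives Slot 3.

This is the linear assignment problem.
Optimal: Granite→Slot 6 ($148), Cove→Slot 3 ($89), Delta→Slot 5 ($132), Quanta→Slot 2 ($100), Ridgeline→Slot 4 ($128) — total 148+89+132+100+128 = $597.
Column-greedy (each slot in turn goes to its best remaining advertiser) gives $553, worse by 44.
Next-best assignment: Granite→Slot 6, Cove→Slot 5, Delta→Slot 4, Quanta→Slot 2, Ridgeline→Slot 3 = $582.
Cove's own top slot is Slot 5 ($94), but forcing Cove→Slot 5 and reassigning the rest optimally gives only $582 — worse by 15.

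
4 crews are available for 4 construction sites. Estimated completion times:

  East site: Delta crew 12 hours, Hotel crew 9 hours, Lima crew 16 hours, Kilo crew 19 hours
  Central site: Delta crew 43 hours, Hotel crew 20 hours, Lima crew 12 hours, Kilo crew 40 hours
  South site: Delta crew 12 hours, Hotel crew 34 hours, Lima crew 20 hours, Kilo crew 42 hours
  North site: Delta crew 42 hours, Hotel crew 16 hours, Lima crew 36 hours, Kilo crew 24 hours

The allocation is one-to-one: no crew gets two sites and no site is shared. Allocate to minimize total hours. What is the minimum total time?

This is a one-to-one assignment (minimum-cost bipartite matching).
Optimal: Delta crew→South site (12 hours), Hotel crew→East site (9 hours), Lima crew→Central site (12 hours), Kilo crew→North site (24 hours) — total 12+9+12+24 = 57 hours.
Row-greedy (each crew in turn takes its cheapest remaining site) gives 82 hours, worse by 25.
Next-best assignment: Delta crew→South site, Hotel crew→North site, Lima crew→Central site, Kilo crew→East site = 59 hours.
Swapping Kilo crew↔Hotel crew (Kilo crew→East site 19 hours, Hotel crew→North site 16 hours) adds 2.

Minimum total: 57 hours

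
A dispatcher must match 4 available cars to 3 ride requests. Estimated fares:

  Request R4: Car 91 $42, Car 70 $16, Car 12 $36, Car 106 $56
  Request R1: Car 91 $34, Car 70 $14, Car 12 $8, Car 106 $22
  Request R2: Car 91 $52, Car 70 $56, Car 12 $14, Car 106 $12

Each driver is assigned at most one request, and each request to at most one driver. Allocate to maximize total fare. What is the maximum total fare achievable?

Max total: $146

Optimal: Car 106→Request R4 ($56), Car 91→Request R1 ($34), Car 70→Request R2 ($56) — total 56+34+56 = $146.
Row-greedy (each driver in turn takes its best remaining request) gives $76, worse by 70.
Next-best assignment: Car 12→Request R4, Car 91→Request R1, Car 70→Request R2 = $126.
Swapping Car 91↔Car 70 (Car 91→Request R2 $52, Car 70→Request R1 $14) loses 24.
No other one-to-one assignment exceeds $146.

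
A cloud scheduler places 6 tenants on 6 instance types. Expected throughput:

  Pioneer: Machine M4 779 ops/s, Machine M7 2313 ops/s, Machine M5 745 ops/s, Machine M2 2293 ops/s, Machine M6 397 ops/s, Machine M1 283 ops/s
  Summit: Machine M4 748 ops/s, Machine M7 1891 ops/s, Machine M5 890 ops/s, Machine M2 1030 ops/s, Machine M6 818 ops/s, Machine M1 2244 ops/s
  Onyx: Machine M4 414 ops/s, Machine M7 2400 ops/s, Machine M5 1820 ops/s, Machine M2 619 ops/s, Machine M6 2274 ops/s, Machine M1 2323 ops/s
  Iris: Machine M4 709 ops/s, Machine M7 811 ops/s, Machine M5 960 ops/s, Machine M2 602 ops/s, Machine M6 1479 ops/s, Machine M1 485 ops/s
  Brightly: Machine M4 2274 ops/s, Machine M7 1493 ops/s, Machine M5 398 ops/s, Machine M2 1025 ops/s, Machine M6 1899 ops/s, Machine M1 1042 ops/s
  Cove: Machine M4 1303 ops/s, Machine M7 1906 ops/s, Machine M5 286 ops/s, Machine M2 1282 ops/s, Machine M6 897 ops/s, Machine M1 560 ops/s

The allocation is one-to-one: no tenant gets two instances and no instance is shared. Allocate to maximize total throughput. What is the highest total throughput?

Max total: 12016 ops/s

Optimal: Pioneer→Machine M2 (2293 ops/s), Summit→Machine M1 (2244 ops/s), Onyx→Machine M5 (1820 ops/s), Iris→Machine M6 (1479 ops/s), Brightly→Machine M4 (2274 ops/s), Cove→Machine M7 (1906 ops/s) — total 2293+2244+1820+1479+2274+1906 = 12016 ops/s.
Max-entry greedy (repeatedly take the single best remaining cell) gives 10976 ops/s, worse by 1040.
Next-best assignment: Pioneer→Machine M2, Summit→Machine M1, Onyx→Machine M6, Iris→Machine M5, Brightly→Machine M4, Cove→Machine M7 = 11951 ops/s.
No other one-to-one assignment exceeds 12016 ops/s.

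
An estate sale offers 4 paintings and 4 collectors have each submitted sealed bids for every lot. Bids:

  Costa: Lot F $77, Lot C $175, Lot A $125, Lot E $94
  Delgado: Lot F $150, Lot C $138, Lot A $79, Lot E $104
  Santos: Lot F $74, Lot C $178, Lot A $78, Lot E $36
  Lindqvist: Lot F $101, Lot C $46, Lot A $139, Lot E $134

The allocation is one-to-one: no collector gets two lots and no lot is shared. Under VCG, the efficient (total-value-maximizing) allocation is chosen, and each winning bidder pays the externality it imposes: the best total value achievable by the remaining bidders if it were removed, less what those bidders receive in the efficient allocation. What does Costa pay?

Efficient allocation: Costa→Lot A ($125), Delgado→Lot F ($150), Santos→Lot C ($178), Lindqvist→Lot E ($134); total welfare W = $587.
Costa receives Lot A at value $125, so the others get W − 125 = $462.
Without Costa: best allocation of the remaining 3 bidders over all 4 lots is Delgado→Lot F ($150), Santos→Lot C ($178), Lindqvist→Lot A ($139), total $467.
VCG payment = (others' best without Costa) − (others' welfare with Costa) = 467 − 462 = $5.

Costa pays $5.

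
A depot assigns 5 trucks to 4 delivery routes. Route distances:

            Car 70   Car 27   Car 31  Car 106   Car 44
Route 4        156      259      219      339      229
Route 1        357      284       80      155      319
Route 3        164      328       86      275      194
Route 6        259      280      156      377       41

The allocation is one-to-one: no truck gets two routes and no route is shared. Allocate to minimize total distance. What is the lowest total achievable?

Min total: 438 km

This is the linear assignment problem.
Optimal: Car 70→Route 4 (156 km), Car 106→Route 1 (155 km), Car 31→Route 3 (86 km), Car 44→Route 6 (41 km) — total 156+155+86+41 = 438 km.
Min-entry greedy (repeatedly take the single cheapest remaining cell) gives 552 km, worse by 114.
Next-best assignment: Car 27→Route 4, Car 106→Route 1, Car 31→Route 3, Car 44→Route 6 = 541 km.
Checked against all permutations: 438 km is optimal.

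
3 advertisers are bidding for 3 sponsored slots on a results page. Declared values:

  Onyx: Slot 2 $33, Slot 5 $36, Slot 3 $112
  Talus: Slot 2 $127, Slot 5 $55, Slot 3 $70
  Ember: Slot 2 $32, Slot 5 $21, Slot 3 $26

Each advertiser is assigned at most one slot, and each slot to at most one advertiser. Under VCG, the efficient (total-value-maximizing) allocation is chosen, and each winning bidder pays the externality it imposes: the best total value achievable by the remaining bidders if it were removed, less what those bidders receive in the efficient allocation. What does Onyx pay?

Onyx pays $5.

Efficient allocation: Onyx→Slot 3 ($112), Talus→Slot 2 ($127), Ember→Slot 5 ($21); total welfare W = $260.
Onyx receives Slot 3 at value $112, so the others get W − 112 = $148.
Without Onyx: best allocation of the remaining 2 bidders over all 3 slots is Talus→Slot 2 ($127), Ember→Slot 3 ($26), total $153.
VCG payment = (others' best without Onyx) − (others' welfare with Onyx) = 153 − 148 = $5.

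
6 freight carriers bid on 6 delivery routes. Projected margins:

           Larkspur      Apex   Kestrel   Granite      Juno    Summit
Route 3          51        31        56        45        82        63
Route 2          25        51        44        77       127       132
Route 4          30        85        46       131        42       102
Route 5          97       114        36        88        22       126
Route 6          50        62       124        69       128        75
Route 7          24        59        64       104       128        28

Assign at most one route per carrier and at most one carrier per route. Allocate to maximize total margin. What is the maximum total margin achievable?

Max total: $680k

This is a one-to-one assignment (maximum-weight bipartite matching).
Optimal: Larkspur→Route 3 ($51k), Apex→Route 5 ($114k), Kestrel→Route 6 ($124k), Granite→Route 4 ($131k), Juno→Route 7 ($128k), Summit→Route 2 ($132k) — total 51+114+124+131+128+132 = $680k.
Max-entry greedy (repeatedly take the single best remaining cell) gives $620k, worse by 60.
Next-best assignment: Larkspur→Route 5, Apex→Route 3, Kestrel→Route 6, Granite→Route 4, Juno→Route 7, Summit→Route 2 = $643k.
Every other assignment is strictly worse.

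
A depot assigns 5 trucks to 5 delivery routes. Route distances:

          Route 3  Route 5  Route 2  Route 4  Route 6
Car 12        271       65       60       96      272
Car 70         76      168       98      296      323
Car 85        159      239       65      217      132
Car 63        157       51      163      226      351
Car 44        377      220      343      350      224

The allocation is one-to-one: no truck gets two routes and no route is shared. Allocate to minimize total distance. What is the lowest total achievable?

Minimum total: 512 km

Optimal: Car 12→Route 4 (96 km), Car 70→Route 3 (76 km), Car 85→Route 2 (65 km), Car 63→Route 5 (51 km), Car 44→Route 6 (224 km) — total 96+76+65+51+224 = 512 km.
Min-entry greedy (repeatedly take the single cheapest remaining cell) gives 669 km, worse by 157.
Next-best assignment: Car 12→Route 2, Car 70→Route 3, Car 85→Route 4, Car 63→Route 5, Car 44→Route 6 = 628 km.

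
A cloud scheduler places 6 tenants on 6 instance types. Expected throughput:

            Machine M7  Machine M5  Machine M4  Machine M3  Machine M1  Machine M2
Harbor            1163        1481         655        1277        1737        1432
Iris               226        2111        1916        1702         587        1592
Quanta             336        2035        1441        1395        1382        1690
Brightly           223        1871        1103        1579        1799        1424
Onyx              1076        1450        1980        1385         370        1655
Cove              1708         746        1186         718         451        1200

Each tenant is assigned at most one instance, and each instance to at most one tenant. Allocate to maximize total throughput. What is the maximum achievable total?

Optimal: Harbor→Machine M1 (1737 ops/s), Iris→Machine M5 (2111 ops/s), Quanta→Machine M2 (1690 ops/s), Brightly→Machine M3 (1579 ops/s), Onyx→Machine M4 (1980 ops/s), Cove→Machine M7 (1708 ops/s) — total 1737+2111+1690+1579+1980+1708 = 10805 ops/s.
Max-entry greedy (repeatedly take the single best remaining cell) gives 10565 ops/s, worse by 240.
Next-best assignment: Harbor→Machine M1, Iris→Machine M3, Quanta→Machine M2, Brightly→Machine M5, Onyx→Machine M4, Cove→Machine M7 = 10688 ops/s.
Swapping Quanta↔Cove (Quanta→Machine M7 336 ops/s, Cove→Machine M2 1200 ops/s) loses 1862.
No other one-to-one assignment exceeds 10805 ops/s.

Maximum total: 10805 ops/s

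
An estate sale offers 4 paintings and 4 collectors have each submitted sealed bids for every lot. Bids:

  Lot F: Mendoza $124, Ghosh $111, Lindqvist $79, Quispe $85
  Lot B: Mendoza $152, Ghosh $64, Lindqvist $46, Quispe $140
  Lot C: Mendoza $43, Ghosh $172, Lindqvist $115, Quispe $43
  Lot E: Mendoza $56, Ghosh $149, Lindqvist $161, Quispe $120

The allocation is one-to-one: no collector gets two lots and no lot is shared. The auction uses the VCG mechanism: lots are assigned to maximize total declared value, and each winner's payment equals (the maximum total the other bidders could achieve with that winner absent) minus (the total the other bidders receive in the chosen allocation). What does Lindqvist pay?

Lindqvist pays $8.

Efficient allocation: Mendoza→Lot F ($124), Ghosh→Lot C ($172), Lindqvist→Lot E ($161), Quispe→Lot B ($140); total welfare W = $597.
Lindqvist receives Lot E at value $161, so the others get W − 161 = $436.
Without Lindqvist: best allocation of the remaining 3 bidders over all 4 lots is Mendoza→Lot B ($152), Ghosh→Lot C ($172), Quispe→Lot E ($120), total $444.
VCG payment = (others' best without Lindqvist) − (others' welfare with Lindqvist) = 444 − 436 = $8.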